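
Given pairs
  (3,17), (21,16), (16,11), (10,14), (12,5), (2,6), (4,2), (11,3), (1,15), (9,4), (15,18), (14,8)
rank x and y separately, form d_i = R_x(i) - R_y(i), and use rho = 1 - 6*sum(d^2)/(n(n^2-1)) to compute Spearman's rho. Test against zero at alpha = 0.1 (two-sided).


Step 1: Rank x and y separately (midranks; no ties here).
rank(x): 3->3, 21->12, 16->11, 10->6, 12->8, 2->2, 4->4, 11->7, 1->1, 9->5, 15->10, 14->9
rank(y): 17->11, 16->10, 11->7, 14->8, 5->4, 6->5, 2->1, 3->2, 15->9, 4->3, 18->12, 8->6
Step 2: d_i = R_x(i) - R_y(i); compute d_i^2.
  (3-11)^2=64, (12-10)^2=4, (11-7)^2=16, (6-8)^2=4, (8-4)^2=16, (2-5)^2=9, (4-1)^2=9, (7-2)^2=25, (1-9)^2=64, (5-3)^2=4, (10-12)^2=4, (9-6)^2=9
sum(d^2) = 228.
Step 3: rho = 1 - 6*228 / (12*(12^2 - 1)) = 1 - 1368/1716 = 0.202797.
Step 4: Under H0, t = rho * sqrt((n-2)/(1-rho^2)) = 0.6549 ~ t(10).
Step 5: Two-sided p-value from the t-distribution with 10 df = 0.527302.
Step 6: alpha = 0.1. fail to reject H0.

rho = 0.2028, p = 0.527302, fail to reject H0 at alpha = 0.1.


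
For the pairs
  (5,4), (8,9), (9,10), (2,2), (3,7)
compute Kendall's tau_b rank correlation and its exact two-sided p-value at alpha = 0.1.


Step 1: Enumerate the 10 unordered pairs (i,j) with i<j and classify each by sign(x_j-x_i) * sign(y_j-y_i).
  (1,2):dx=+3,dy=+5->C; (1,3):dx=+4,dy=+6->C; (1,4):dx=-3,dy=-2->C; (1,5):dx=-2,dy=+3->D
  (2,3):dx=+1,dy=+1->C; (2,4):dx=-6,dy=-7->C; (2,5):dx=-5,dy=-2->C; (3,4):dx=-7,dy=-8->C
  (3,5):dx=-6,dy=-3->C; (4,5):dx=+1,dy=+5->C
Step 2: C = 9, D = 1, total pairs = 10.
Step 3: tau = (C - D)/(n(n-1)/2) = (9 - 1)/10 = 0.800000.
Step 4: Exact two-sided p-value (enumerate n! = 120 permutations of y under H0): p = 0.083333.
Step 5: alpha = 0.1. reject H0.

tau_b = 0.8000 (C=9, D=1), p = 0.083333, reject H0.


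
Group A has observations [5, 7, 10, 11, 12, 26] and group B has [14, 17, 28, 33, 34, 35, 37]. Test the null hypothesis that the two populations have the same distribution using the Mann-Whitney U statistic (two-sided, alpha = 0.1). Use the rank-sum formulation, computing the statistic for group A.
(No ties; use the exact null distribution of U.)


Step 1: Combine and sort all 13 observations; assign midranks.
sorted (value, group): (5,X), (7,X), (10,X), (11,X), (12,X), (14,Y), (17,Y), (26,X), (28,Y), (33,Y), (34,Y), (35,Y), (37,Y)
ranks: 5->1, 7->2, 10->3, 11->4, 12->5, 14->6, 17->7, 26->8, 28->9, 33->10, 34->11, 35->12, 37->13
Step 2: Rank sum for X: R1 = 1 + 2 + 3 + 4 + 5 + 8 = 23.
Step 3: U_X = R1 - n1(n1+1)/2 = 23 - 6*7/2 = 23 - 21 = 2.
       U_Y = n1*n2 - U_X = 42 - 2 = 40.
Step 4: No ties, so the exact null distribution of U (based on enumerating the C(13,6) = 1716 equally likely rank assignments) gives the two-sided p-value.
Step 5: p-value = 0.004662; compare to alpha = 0.1. reject H0.

U_X = 2, p = 0.004662, reject H0 at alpha = 0.1.


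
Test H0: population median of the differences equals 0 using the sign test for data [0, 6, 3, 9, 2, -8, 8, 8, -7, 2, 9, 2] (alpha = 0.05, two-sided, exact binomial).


Step 1: Discard zero differences. Original n = 12; n_eff = number of nonzero differences = 11.
Nonzero differences (with sign): +6, +3, +9, +2, -8, +8, +8, -7, +2, +9, +2
Step 2: Count signs: positive = 9, negative = 2.
Step 3: Under H0: P(positive) = 0.5, so the number of positives S ~ Bin(11, 0.5).
Step 4: Two-sided exact p-value = sum of Bin(11,0.5) probabilities at or below the observed probability = 0.065430.
Step 5: alpha = 0.05. fail to reject H0.

n_eff = 11, pos = 9, neg = 2, p = 0.065430, fail to reject H0.


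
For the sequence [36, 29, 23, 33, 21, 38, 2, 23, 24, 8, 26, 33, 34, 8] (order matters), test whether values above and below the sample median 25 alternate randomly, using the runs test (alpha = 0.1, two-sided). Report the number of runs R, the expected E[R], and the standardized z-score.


Step 1: Compute median = 25; label A = above, B = below.
Labels in order: AABABABBBBAAAB  (n_A = 7, n_B = 7)
Step 2: Count runs R = 8.
Step 3: Under H0 (random ordering), E[R] = 2*n_A*n_B/(n_A+n_B) + 1 = 2*7*7/14 + 1 = 8.0000.
        Var[R] = 2*n_A*n_B*(2*n_A*n_B - n_A - n_B) / ((n_A+n_B)^2 * (n_A+n_B-1)) = 8232/2548 = 3.2308.
        SD[R] = 1.7974.
Step 4: R = E[R], so z = 0 with no continuity correction.
Step 5: Two-sided p-value via normal approximation = 2*(1 - Phi(|z|)) = 1.000000.
Step 6: alpha = 0.1. fail to reject H0.

R = 8, z = 0.0000, p = 1.000000, fail to reject H0.


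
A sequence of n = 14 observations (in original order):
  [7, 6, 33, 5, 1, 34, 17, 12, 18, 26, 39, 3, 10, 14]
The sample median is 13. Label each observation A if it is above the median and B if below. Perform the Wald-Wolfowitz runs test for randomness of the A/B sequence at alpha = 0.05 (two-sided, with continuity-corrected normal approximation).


Step 1: Compute median = 13; label A = above, B = below.
Labels in order: BBABBAABAAABBA  (n_A = 7, n_B = 7)
Step 2: Count runs R = 8.
Step 3: Under H0 (random ordering), E[R] = 2*n_A*n_B/(n_A+n_B) + 1 = 2*7*7/14 + 1 = 8.0000.
        Var[R] = 2*n_A*n_B*(2*n_A*n_B - n_A - n_B) / ((n_A+n_B)^2 * (n_A+n_B-1)) = 8232/2548 = 3.2308.
        SD[R] = 1.7974.
Step 4: R = E[R], so z = 0 with no continuity correction.
Step 5: Two-sided p-value via normal approximation = 2*(1 - Phi(|z|)) = 1.000000.
Step 6: alpha = 0.05. fail to reject H0.

R = 8, z = 0.0000, p = 1.000000, fail to reject H0.


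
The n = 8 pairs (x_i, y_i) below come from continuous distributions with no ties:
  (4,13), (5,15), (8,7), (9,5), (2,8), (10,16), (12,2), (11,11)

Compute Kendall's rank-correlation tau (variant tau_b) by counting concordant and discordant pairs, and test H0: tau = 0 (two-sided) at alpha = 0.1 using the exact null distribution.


Step 1: Enumerate the 28 unordered pairs (i,j) with i<j and classify each by sign(x_j-x_i) * sign(y_j-y_i).
  (1,2):dx=+1,dy=+2->C; (1,3):dx=+4,dy=-6->D; (1,4):dx=+5,dy=-8->D; (1,5):dx=-2,dy=-5->C
  (1,6):dx=+6,dy=+3->C; (1,7):dx=+8,dy=-11->D; (1,8):dx=+7,dy=-2->D; (2,3):dx=+3,dy=-8->D
  (2,4):dx=+4,dy=-10->D; (2,5):dx=-3,dy=-7->C; (2,6):dx=+5,dy=+1->C; (2,7):dx=+7,dy=-13->D
  (2,8):dx=+6,dy=-4->D; (3,4):dx=+1,dy=-2->D; (3,5):dx=-6,dy=+1->D; (3,6):dx=+2,dy=+9->C
  (3,7):dx=+4,dy=-5->D; (3,8):dx=+3,dy=+4->C; (4,5):dx=-7,dy=+3->D; (4,6):dx=+1,dy=+11->C
  (4,7):dx=+3,dy=-3->D; (4,8):dx=+2,dy=+6->C; (5,6):dx=+8,dy=+8->C; (5,7):dx=+10,dy=-6->D
  (5,8):dx=+9,dy=+3->C; (6,7):dx=+2,dy=-14->D; (6,8):dx=+1,dy=-5->D; (7,8):dx=-1,dy=+9->D
Step 2: C = 11, D = 17, total pairs = 28.
Step 3: tau = (C - D)/(n(n-1)/2) = (11 - 17)/28 = -0.214286.
Step 4: Exact two-sided p-value (enumerate n! = 40320 permutations of y under H0): p = 0.548413.
Step 5: alpha = 0.1. fail to reject H0.

tau_b = -0.2143 (C=11, D=17), p = 0.548413, fail to reject H0.


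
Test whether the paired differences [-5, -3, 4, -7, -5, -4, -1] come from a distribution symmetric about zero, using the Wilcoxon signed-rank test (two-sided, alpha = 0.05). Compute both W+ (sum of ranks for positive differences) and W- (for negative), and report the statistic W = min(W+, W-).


Step 1: Drop any zero differences (none here) and take |d_i|.
|d| = [5, 3, 4, 7, 5, 4, 1]
Step 2: Midrank |d_i| (ties get averaged ranks).
ranks: |5|->5.5, |3|->2, |4|->3.5, |7|->7, |5|->5.5, |4|->3.5, |1|->1
Step 3: Attach original signs; sum ranks with positive sign and with negative sign.
W+ = 3.5 = 3.5
W- = 5.5 + 2 + 7 + 5.5 + 3.5 + 1 = 24.5
(Check: W+ + W- = 28 should equal n(n+1)/2 = 28.)
Step 4: Test statistic W = min(W+, W-) = 3.5.
Step 5: Ties in |d|, so use the tie-corrected normal approximation.
        E[W] = n(n+1)/4 = 7*8/4 = 14.
        Tie groups: |d|=4 (t=2), |d|=5 (t=2); sum(t^3 - t) = 12.
        Var[W] = n(n+1)(2n+1)/24 - sum(t^3-t)/48 = 840/24 - 12/48 = 34.75.
        z = (W - E[W]) / sqrt(Var[W]) = (3.5 - 14) / 5.8949 = -1.7812.
        Two-sided p = 2*Phi(z) = 0.074880.
Step 6: alpha = 0.05. fail to reject H0.

W+ = 3.5, W- = 24.5, W = min = 3.5, p = 0.074880, fail to reject H0.


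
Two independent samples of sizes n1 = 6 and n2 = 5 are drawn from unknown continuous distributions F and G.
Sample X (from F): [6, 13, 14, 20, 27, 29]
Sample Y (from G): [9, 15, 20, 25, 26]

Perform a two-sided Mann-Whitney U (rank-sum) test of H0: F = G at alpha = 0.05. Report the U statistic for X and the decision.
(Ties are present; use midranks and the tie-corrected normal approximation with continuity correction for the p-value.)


Step 1: Combine and sort all 11 observations; assign midranks.
sorted (value, group): (6,X), (9,Y), (13,X), (14,X), (15,Y), (20,X), (20,Y), (25,Y), (26,Y), (27,X), (29,X)
ranks: 6->1, 9->2, 13->3, 14->4, 15->5, 20->6.5, 20->6.5, 25->8, 26->9, 27->10, 29->11
Step 2: Rank sum for X: R1 = 1 + 3 + 4 + 6.5 + 10 + 11 = 35.5.
Step 3: U_X = R1 - n1(n1+1)/2 = 35.5 - 6*7/2 = 35.5 - 21 = 14.5.
       U_Y = n1*n2 - U_X = 30 - 14.5 = 15.5.
Step 4: Ties are present, so use the tie-corrected normal approximation (with continuity correction) for the p-value.
Step 5: p-value = 1.000000; compare to alpha = 0.05. fail to reject H0.

U_X = 14.5, p = 1.000000, fail to reject H0 at alpha = 0.05.


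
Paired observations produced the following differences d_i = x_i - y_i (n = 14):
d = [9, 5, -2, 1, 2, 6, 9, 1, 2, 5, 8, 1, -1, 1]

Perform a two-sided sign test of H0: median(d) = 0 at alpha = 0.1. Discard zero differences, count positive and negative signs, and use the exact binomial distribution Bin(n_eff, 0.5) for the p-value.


Step 1: Discard zero differences. Original n = 14; n_eff = number of nonzero differences = 14.
Nonzero differences (with sign): +9, +5, -2, +1, +2, +6, +9, +1, +2, +5, +8, +1, -1, +1
Step 2: Count signs: positive = 12, negative = 2.
Step 3: Under H0: P(positive) = 0.5, so the number of positives S ~ Bin(14, 0.5).
Step 4: Two-sided exact p-value = sum of Bin(14,0.5) probabilities at or below the observed probability = 0.012939.
Step 5: alpha = 0.1. reject H0.

n_eff = 14, pos = 12, neg = 2, p = 0.012939, reject H0.


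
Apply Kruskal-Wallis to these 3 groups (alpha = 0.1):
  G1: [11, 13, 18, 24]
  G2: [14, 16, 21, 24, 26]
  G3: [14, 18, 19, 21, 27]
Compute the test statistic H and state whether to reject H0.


Step 1: Combine all N = 14 observations and assign midranks.
sorted (value, group, rank): (11,G1,1), (13,G1,2), (14,G2,3.5), (14,G3,3.5), (16,G2,5), (18,G1,6.5), (18,G3,6.5), (19,G3,8), (21,G2,9.5), (21,G3,9.5), (24,G1,11.5), (24,G2,11.5), (26,G2,13), (27,G3,14)
Step 2: Sum ranks within each group.
R_1 = 21 (n_1 = 4)
R_2 = 42.5 (n_2 = 5)
R_3 = 41.5 (n_3 = 5)
Step 3: H = 12/(N(N+1)) * sum(R_i^2/n_i) - 3(N+1)
     = 12/(14*15) * (21^2/4 + 42.5^2/5 + 41.5^2/5) - 3*15
     = 0.057143 * 815.95 - 45
     = 1.625714.
Step 4: Ties present; correction factor C = 1 - 24/(14^3 - 14) = 0.991209. Corrected H = 1.625714 / 0.991209 = 1.640133.
Step 5: Under H0, H ~ chi^2(2); p-value = 0.440402.
Step 6: alpha = 0.1. fail to reject H0.

H = 1.6401, df = 2, p = 0.440402, fail to reject H0.


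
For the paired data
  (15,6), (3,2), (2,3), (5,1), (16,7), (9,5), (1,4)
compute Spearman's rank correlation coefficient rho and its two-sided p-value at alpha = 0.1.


Step 1: Rank x and y separately (midranks; no ties here).
rank(x): 15->6, 3->3, 2->2, 5->4, 16->7, 9->5, 1->1
rank(y): 6->6, 2->2, 3->3, 1->1, 7->7, 5->5, 4->4
Step 2: d_i = R_x(i) - R_y(i); compute d_i^2.
  (6-6)^2=0, (3-2)^2=1, (2-3)^2=1, (4-1)^2=9, (7-7)^2=0, (5-5)^2=0, (1-4)^2=9
sum(d^2) = 20.
Step 3: rho = 1 - 6*20 / (7*(7^2 - 1)) = 1 - 120/336 = 0.642857.
Step 4: Under H0, t = rho * sqrt((n-2)/(1-rho^2)) = 1.8766 ~ t(5).
Step 5: Two-sided p-value from the t-distribution with 5 df = 0.119392.
Step 6: alpha = 0.1. fail to reject H0.

rho = 0.6429, p = 0.119392, fail to reject H0 at alpha = 0.1.


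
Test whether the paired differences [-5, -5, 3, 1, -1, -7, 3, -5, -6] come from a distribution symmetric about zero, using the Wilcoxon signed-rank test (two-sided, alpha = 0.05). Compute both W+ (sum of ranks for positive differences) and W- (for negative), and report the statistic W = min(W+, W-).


Step 1: Drop any zero differences (none here) and take |d_i|.
|d| = [5, 5, 3, 1, 1, 7, 3, 5, 6]
Step 2: Midrank |d_i| (ties get averaged ranks).
ranks: |5|->6, |5|->6, |3|->3.5, |1|->1.5, |1|->1.5, |7|->9, |3|->3.5, |5|->6, |6|->8
Step 3: Attach original signs; sum ranks with positive sign and with negative sign.
W+ = 3.5 + 1.5 + 3.5 = 8.5
W- = 6 + 6 + 1.5 + 9 + 6 + 8 = 36.5
(Check: W+ + W- = 45 should equal n(n+1)/2 = 45.)
Step 4: Test statistic W = min(W+, W-) = 8.5.
Step 5: Ties in |d|, so use the tie-corrected normal approximation.
        E[W] = n(n+1)/4 = 9*10/4 = 22.5.
        Tie groups: |d|=1 (t=2), |d|=3 (t=2), |d|=5 (t=3); sum(t^3 - t) = 36.
        Var[W] = n(n+1)(2n+1)/24 - sum(t^3-t)/48 = 1710/24 - 36/48 = 70.5.
        z = (W - E[W]) / sqrt(Var[W]) = (8.5 - 22.5) / 8.3964 = -1.6674.
        Two-sided p = 2*Phi(z) = 0.095440.
Step 6: alpha = 0.05. fail to reject H0.

W+ = 8.5, W- = 36.5, W = min = 8.5, p = 0.095440, fail to reject H0.


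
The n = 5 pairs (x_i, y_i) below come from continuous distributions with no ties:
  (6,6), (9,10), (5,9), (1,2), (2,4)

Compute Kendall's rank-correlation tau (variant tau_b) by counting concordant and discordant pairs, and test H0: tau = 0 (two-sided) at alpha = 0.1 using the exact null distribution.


Step 1: Enumerate the 10 unordered pairs (i,j) with i<j and classify each by sign(x_j-x_i) * sign(y_j-y_i).
  (1,2):dx=+3,dy=+4->C; (1,3):dx=-1,dy=+3->D; (1,4):dx=-5,dy=-4->C; (1,5):dx=-4,dy=-2->C
  (2,3):dx=-4,dy=-1->C; (2,4):dx=-8,dy=-8->C; (2,5):dx=-7,dy=-6->C; (3,4):dx=-4,dy=-7->C
  (3,5):dx=-3,dy=-5->C; (4,5):dx=+1,dy=+2->C
Step 2: C = 9, D = 1, total pairs = 10.
Step 3: tau = (C - D)/(n(n-1)/2) = (9 - 1)/10 = 0.800000.
Step 4: Exact two-sided p-value (enumerate n! = 120 permutations of y under H0): p = 0.083333.
Step 5: alpha = 0.1. reject H0.

tau_b = 0.8000 (C=9, D=1), p = 0.083333, reject H0.


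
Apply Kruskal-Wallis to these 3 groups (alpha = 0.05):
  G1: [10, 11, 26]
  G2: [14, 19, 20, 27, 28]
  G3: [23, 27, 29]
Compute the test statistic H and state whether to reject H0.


Step 1: Combine all N = 11 observations and assign midranks.
sorted (value, group, rank): (10,G1,1), (11,G1,2), (14,G2,3), (19,G2,4), (20,G2,5), (23,G3,6), (26,G1,7), (27,G2,8.5), (27,G3,8.5), (28,G2,10), (29,G3,11)
Step 2: Sum ranks within each group.
R_1 = 10 (n_1 = 3)
R_2 = 30.5 (n_2 = 5)
R_3 = 25.5 (n_3 = 3)
Step 3: H = 12/(N(N+1)) * sum(R_i^2/n_i) - 3(N+1)
     = 12/(11*12) * (10^2/3 + 30.5^2/5 + 25.5^2/3) - 3*12
     = 0.090909 * 436.133 - 36
     = 3.648485.
Step 4: Ties present; correction factor C = 1 - 6/(11^3 - 11) = 0.995455. Corrected H = 3.648485 / 0.995455 = 3.665145.
Step 5: Under H0, H ~ chi^2(2); p-value = 0.160001.
Step 6: alpha = 0.05. fail to reject H0.

H = 3.6651, df = 2, p = 0.160001, fail to reject H0.


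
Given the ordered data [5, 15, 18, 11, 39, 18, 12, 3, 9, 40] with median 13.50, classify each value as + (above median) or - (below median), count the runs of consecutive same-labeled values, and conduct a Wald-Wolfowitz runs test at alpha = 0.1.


Step 1: Compute median = 13.50; label A = above, B = below.
Labels in order: BAABAABBBA  (n_A = 5, n_B = 5)
Step 2: Count runs R = 6.
Step 3: Under H0 (random ordering), E[R] = 2*n_A*n_B/(n_A+n_B) + 1 = 2*5*5/10 + 1 = 6.0000.
        Var[R] = 2*n_A*n_B*(2*n_A*n_B - n_A - n_B) / ((n_A+n_B)^2 * (n_A+n_B-1)) = 2000/900 = 2.2222.
        SD[R] = 1.4907.
Step 4: R = E[R], so z = 0 with no continuity correction.
Step 5: Two-sided p-value via normal approximation = 2*(1 - Phi(|z|)) = 1.000000.
Step 6: alpha = 0.1. fail to reject H0.

R = 6, z = 0.0000, p = 1.000000, fail to reject H0.


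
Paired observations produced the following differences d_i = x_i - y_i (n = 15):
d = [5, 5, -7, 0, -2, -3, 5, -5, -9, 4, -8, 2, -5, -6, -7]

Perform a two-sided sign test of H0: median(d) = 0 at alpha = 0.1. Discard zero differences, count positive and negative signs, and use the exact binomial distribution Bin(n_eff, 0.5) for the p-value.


Step 1: Discard zero differences. Original n = 15; n_eff = number of nonzero differences = 14.
Nonzero differences (with sign): +5, +5, -7, -2, -3, +5, -5, -9, +4, -8, +2, -5, -6, -7
Step 2: Count signs: positive = 5, negative = 9.
Step 3: Under H0: P(positive) = 0.5, so the number of positives S ~ Bin(14, 0.5).
Step 4: Two-sided exact p-value = sum of Bin(14,0.5) probabilities at or below the observed probability = 0.423950.
Step 5: alpha = 0.1. fail to reject H0.

n_eff = 14, pos = 5, neg = 9, p = 0.423950, fail to reject H0.


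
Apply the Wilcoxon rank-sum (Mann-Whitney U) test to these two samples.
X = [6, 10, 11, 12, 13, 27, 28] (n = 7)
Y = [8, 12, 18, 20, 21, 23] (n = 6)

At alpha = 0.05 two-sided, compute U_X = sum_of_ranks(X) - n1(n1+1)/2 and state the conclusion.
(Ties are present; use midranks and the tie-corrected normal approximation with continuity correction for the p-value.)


Step 1: Combine and sort all 13 observations; assign midranks.
sorted (value, group): (6,X), (8,Y), (10,X), (11,X), (12,X), (12,Y), (13,X), (18,Y), (20,Y), (21,Y), (23,Y), (27,X), (28,X)
ranks: 6->1, 8->2, 10->3, 11->4, 12->5.5, 12->5.5, 13->7, 18->8, 20->9, 21->10, 23->11, 27->12, 28->13
Step 2: Rank sum for X: R1 = 1 + 3 + 4 + 5.5 + 7 + 12 + 13 = 45.5.
Step 3: U_X = R1 - n1(n1+1)/2 = 45.5 - 7*8/2 = 45.5 - 28 = 17.5.
       U_Y = n1*n2 - U_X = 42 - 17.5 = 24.5.
Step 4: Ties are present, so use the tie-corrected normal approximation (with continuity correction) for the p-value.
Step 5: p-value = 0.667806; compare to alpha = 0.05. fail to reject H0.

U_X = 17.5, p = 0.667806, fail to reject H0 at alpha = 0.05.


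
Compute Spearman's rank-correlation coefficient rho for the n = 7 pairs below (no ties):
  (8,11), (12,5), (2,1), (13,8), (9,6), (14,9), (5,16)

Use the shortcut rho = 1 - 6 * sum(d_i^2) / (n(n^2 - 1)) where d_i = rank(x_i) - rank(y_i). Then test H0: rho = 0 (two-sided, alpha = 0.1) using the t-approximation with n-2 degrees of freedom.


Step 1: Rank x and y separately (midranks; no ties here).
rank(x): 8->3, 12->5, 2->1, 13->6, 9->4, 14->7, 5->2
rank(y): 11->6, 5->2, 1->1, 8->4, 6->3, 9->5, 16->7
Step 2: d_i = R_x(i) - R_y(i); compute d_i^2.
  (3-6)^2=9, (5-2)^2=9, (1-1)^2=0, (6-4)^2=4, (4-3)^2=1, (7-5)^2=4, (2-7)^2=25
sum(d^2) = 52.
Step 3: rho = 1 - 6*52 / (7*(7^2 - 1)) = 1 - 312/336 = 0.071429.
Step 4: Under H0, t = rho * sqrt((n-2)/(1-rho^2)) = 0.1601 ~ t(5).
Step 5: Two-sided p-value from the t-distribution with 5 df = 0.879048.
Step 6: alpha = 0.1. fail to reject H0.

rho = 0.0714, p = 0.879048, fail to reject H0 at alpha = 0.1.


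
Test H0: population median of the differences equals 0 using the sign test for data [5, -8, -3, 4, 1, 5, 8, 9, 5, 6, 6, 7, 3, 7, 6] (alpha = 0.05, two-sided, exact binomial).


Step 1: Discard zero differences. Original n = 15; n_eff = number of nonzero differences = 15.
Nonzero differences (with sign): +5, -8, -3, +4, +1, +5, +8, +9, +5, +6, +6, +7, +3, +7, +6
Step 2: Count signs: positive = 13, negative = 2.
Step 3: Under H0: P(positive) = 0.5, so the number of positives S ~ Bin(15, 0.5).
Step 4: Two-sided exact p-value = sum of Bin(15,0.5) probabilities at or below the observed probability = 0.007385.
Step 5: alpha = 0.05. reject H0.

n_eff = 15, pos = 13, neg = 2, p = 0.007385, reject H0.


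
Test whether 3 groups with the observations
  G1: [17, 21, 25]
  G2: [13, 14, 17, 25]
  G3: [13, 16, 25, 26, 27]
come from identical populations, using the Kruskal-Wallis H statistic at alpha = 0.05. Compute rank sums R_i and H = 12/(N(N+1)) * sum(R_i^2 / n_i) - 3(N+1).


Step 1: Combine all N = 12 observations and assign midranks.
sorted (value, group, rank): (13,G2,1.5), (13,G3,1.5), (14,G2,3), (16,G3,4), (17,G1,5.5), (17,G2,5.5), (21,G1,7), (25,G1,9), (25,G2,9), (25,G3,9), (26,G3,11), (27,G3,12)
Step 2: Sum ranks within each group.
R_1 = 21.5 (n_1 = 3)
R_2 = 19 (n_2 = 4)
R_3 = 37.5 (n_3 = 5)
Step 3: H = 12/(N(N+1)) * sum(R_i^2/n_i) - 3(N+1)
     = 12/(12*13) * (21.5^2/3 + 19^2/4 + 37.5^2/5) - 3*13
     = 0.076923 * 525.583 - 39
     = 1.429487.
Step 4: Ties present; correction factor C = 1 - 36/(12^3 - 12) = 0.979021. Corrected H = 1.429487 / 0.979021 = 1.460119.
Step 5: Under H0, H ~ chi^2(2); p-value = 0.481880.
Step 6: alpha = 0.05. fail to reject H0.

H = 1.4601, df = 2, p = 0.481880, fail to reject H0.


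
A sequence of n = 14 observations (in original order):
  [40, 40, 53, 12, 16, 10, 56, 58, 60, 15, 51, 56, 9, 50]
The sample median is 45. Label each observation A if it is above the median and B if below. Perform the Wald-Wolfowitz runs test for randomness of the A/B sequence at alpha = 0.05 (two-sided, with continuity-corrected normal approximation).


Step 1: Compute median = 45; label A = above, B = below.
Labels in order: BBABBBAAABAABA  (n_A = 7, n_B = 7)
Step 2: Count runs R = 8.
Step 3: Under H0 (random ordering), E[R] = 2*n_A*n_B/(n_A+n_B) + 1 = 2*7*7/14 + 1 = 8.0000.
        Var[R] = 2*n_A*n_B*(2*n_A*n_B - n_A - n_B) / ((n_A+n_B)^2 * (n_A+n_B-1)) = 8232/2548 = 3.2308.
        SD[R] = 1.7974.
Step 4: R = E[R], so z = 0 with no continuity correction.
Step 5: Two-sided p-value via normal approximation = 2*(1 - Phi(|z|)) = 1.000000.
Step 6: alpha = 0.05. fail to reject H0.

R = 8, z = 0.0000, p = 1.000000, fail to reject H0.


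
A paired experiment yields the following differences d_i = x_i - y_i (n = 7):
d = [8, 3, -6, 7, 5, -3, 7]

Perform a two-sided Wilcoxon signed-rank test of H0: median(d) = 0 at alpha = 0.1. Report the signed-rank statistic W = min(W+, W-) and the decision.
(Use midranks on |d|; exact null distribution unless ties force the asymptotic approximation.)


Step 1: Drop any zero differences (none here) and take |d_i|.
|d| = [8, 3, 6, 7, 5, 3, 7]
Step 2: Midrank |d_i| (ties get averaged ranks).
ranks: |8|->7, |3|->1.5, |6|->4, |7|->5.5, |5|->3, |3|->1.5, |7|->5.5
Step 3: Attach original signs; sum ranks with positive sign and with negative sign.
W+ = 7 + 1.5 + 5.5 + 3 + 5.5 = 22.5
W- = 4 + 1.5 = 5.5
(Check: W+ + W- = 28 should equal n(n+1)/2 = 28.)
Step 4: Test statistic W = min(W+, W-) = 5.5.
Step 5: Ties in |d|, so use the tie-corrected normal approximation.
        E[W] = n(n+1)/4 = 7*8/4 = 14.
        Tie groups: |d|=3 (t=2), |d|=7 (t=2); sum(t^3 - t) = 12.
        Var[W] = n(n+1)(2n+1)/24 - sum(t^3-t)/48 = 840/24 - 12/48 = 34.75.
        z = (W - E[W]) / sqrt(Var[W]) = (5.5 - 14) / 5.8949 = -1.4419.
        Two-sided p = 2*Phi(z) = 0.149325.
Step 6: alpha = 0.1. fail to reject H0.

W+ = 22.5, W- = 5.5, W = min = 5.5, p = 0.149325, fail to reject H0.


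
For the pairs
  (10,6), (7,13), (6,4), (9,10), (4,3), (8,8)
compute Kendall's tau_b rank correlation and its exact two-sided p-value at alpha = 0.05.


Step 1: Enumerate the 15 unordered pairs (i,j) with i<j and classify each by sign(x_j-x_i) * sign(y_j-y_i).
  (1,2):dx=-3,dy=+7->D; (1,3):dx=-4,dy=-2->C; (1,4):dx=-1,dy=+4->D; (1,5):dx=-6,dy=-3->C
  (1,6):dx=-2,dy=+2->D; (2,3):dx=-1,dy=-9->C; (2,4):dx=+2,dy=-3->D; (2,5):dx=-3,dy=-10->C
  (2,6):dx=+1,dy=-5->D; (3,4):dx=+3,dy=+6->C; (3,5):dx=-2,dy=-1->C; (3,6):dx=+2,dy=+4->C
  (4,5):dx=-5,dy=-7->C; (4,6):dx=-1,dy=-2->C; (5,6):dx=+4,dy=+5->C
Step 2: C = 10, D = 5, total pairs = 15.
Step 3: tau = (C - D)/(n(n-1)/2) = (10 - 5)/15 = 0.333333.
Step 4: Exact two-sided p-value (enumerate n! = 720 permutations of y under H0): p = 0.469444.
Step 5: alpha = 0.05. fail to reject H0.

tau_b = 0.3333 (C=10, D=5), p = 0.469444, fail to reject H0.


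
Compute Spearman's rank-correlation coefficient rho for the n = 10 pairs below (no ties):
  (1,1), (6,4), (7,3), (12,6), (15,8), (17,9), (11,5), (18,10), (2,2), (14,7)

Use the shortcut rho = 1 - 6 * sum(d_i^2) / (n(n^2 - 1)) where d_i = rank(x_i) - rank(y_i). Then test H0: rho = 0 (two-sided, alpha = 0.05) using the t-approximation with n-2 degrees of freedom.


Step 1: Rank x and y separately (midranks; no ties here).
rank(x): 1->1, 6->3, 7->4, 12->6, 15->8, 17->9, 11->5, 18->10, 2->2, 14->7
rank(y): 1->1, 4->4, 3->3, 6->6, 8->8, 9->9, 5->5, 10->10, 2->2, 7->7
Step 2: d_i = R_x(i) - R_y(i); compute d_i^2.
  (1-1)^2=0, (3-4)^2=1, (4-3)^2=1, (6-6)^2=0, (8-8)^2=0, (9-9)^2=0, (5-5)^2=0, (10-10)^2=0, (2-2)^2=0, (7-7)^2=0
sum(d^2) = 2.
Step 3: rho = 1 - 6*2 / (10*(10^2 - 1)) = 1 - 12/990 = 0.987879.
Step 4: Under H0, t = rho * sqrt((n-2)/(1-rho^2)) = 18.0003 ~ t(8).
Step 5: Two-sided p-value from the t-distribution with 8 df = 0.000000.
Step 6: alpha = 0.05. reject H0.

rho = 0.9879, p = 0.000000, reject H0 at alpha = 0.05.


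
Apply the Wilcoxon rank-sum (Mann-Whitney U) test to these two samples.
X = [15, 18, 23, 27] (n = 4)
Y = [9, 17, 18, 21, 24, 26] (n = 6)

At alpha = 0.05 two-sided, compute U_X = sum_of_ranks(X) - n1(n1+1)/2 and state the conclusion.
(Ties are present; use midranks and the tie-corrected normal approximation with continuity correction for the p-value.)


Step 1: Combine and sort all 10 observations; assign midranks.
sorted (value, group): (9,Y), (15,X), (17,Y), (18,X), (18,Y), (21,Y), (23,X), (24,Y), (26,Y), (27,X)
ranks: 9->1, 15->2, 17->3, 18->4.5, 18->4.5, 21->6, 23->7, 24->8, 26->9, 27->10
Step 2: Rank sum for X: R1 = 2 + 4.5 + 7 + 10 = 23.5.
Step 3: U_X = R1 - n1(n1+1)/2 = 23.5 - 4*5/2 = 23.5 - 10 = 13.5.
       U_Y = n1*n2 - U_X = 24 - 13.5 = 10.5.
Step 4: Ties are present, so use the tie-corrected normal approximation (with continuity correction) for the p-value.
Step 5: p-value = 0.830664; compare to alpha = 0.05. fail to reject H0.

U_X = 13.5, p = 0.830664, fail to reject H0 at alpha = 0.05.


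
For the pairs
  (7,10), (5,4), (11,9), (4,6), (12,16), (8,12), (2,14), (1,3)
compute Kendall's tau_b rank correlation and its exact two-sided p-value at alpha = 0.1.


Step 1: Enumerate the 28 unordered pairs (i,j) with i<j and classify each by sign(x_j-x_i) * sign(y_j-y_i).
  (1,2):dx=-2,dy=-6->C; (1,3):dx=+4,dy=-1->D; (1,4):dx=-3,dy=-4->C; (1,5):dx=+5,dy=+6->C
  (1,6):dx=+1,dy=+2->C; (1,7):dx=-5,dy=+4->D; (1,8):dx=-6,dy=-7->C; (2,3):dx=+6,dy=+5->C
  (2,4):dx=-1,dy=+2->D; (2,5):dx=+7,dy=+12->C; (2,6):dx=+3,dy=+8->C; (2,7):dx=-3,dy=+10->D
  (2,8):dx=-4,dy=-1->C; (3,4):dx=-7,dy=-3->C; (3,5):dx=+1,dy=+7->C; (3,6):dx=-3,dy=+3->D
  (3,7):dx=-9,dy=+5->D; (3,8):dx=-10,dy=-6->C; (4,5):dx=+8,dy=+10->C; (4,6):dx=+4,dy=+6->C
  (4,7):dx=-2,dy=+8->D; (4,8):dx=-3,dy=-3->C; (5,6):dx=-4,dy=-4->C; (5,7):dx=-10,dy=-2->C
  (5,8):dx=-11,dy=-13->C; (6,7):dx=-6,dy=+2->D; (6,8):dx=-7,dy=-9->C; (7,8):dx=-1,dy=-11->C
Step 2: C = 20, D = 8, total pairs = 28.
Step 3: tau = (C - D)/(n(n-1)/2) = (20 - 8)/28 = 0.428571.
Step 4: Exact two-sided p-value (enumerate n! = 40320 permutations of y under H0): p = 0.178869.
Step 5: alpha = 0.1. fail to reject H0.

tau_b = 0.4286 (C=20, D=8), p = 0.178869, fail to reject H0.


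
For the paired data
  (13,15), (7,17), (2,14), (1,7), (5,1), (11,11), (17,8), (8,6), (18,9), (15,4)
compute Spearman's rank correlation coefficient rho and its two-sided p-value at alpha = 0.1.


Step 1: Rank x and y separately (midranks; no ties here).
rank(x): 13->7, 7->4, 2->2, 1->1, 5->3, 11->6, 17->9, 8->5, 18->10, 15->8
rank(y): 15->9, 17->10, 14->8, 7->4, 1->1, 11->7, 8->5, 6->3, 9->6, 4->2
Step 2: d_i = R_x(i) - R_y(i); compute d_i^2.
  (7-9)^2=4, (4-10)^2=36, (2-8)^2=36, (1-4)^2=9, (3-1)^2=4, (6-7)^2=1, (9-5)^2=16, (5-3)^2=4, (10-6)^2=16, (8-2)^2=36
sum(d^2) = 162.
Step 3: rho = 1 - 6*162 / (10*(10^2 - 1)) = 1 - 972/990 = 0.018182.
Step 4: Under H0, t = rho * sqrt((n-2)/(1-rho^2)) = 0.0514 ~ t(8).
Step 5: Two-sided p-value from the t-distribution with 8 df = 0.960240.
Step 6: alpha = 0.1. fail to reject H0.

rho = 0.0182, p = 0.960240, fail to reject H0 at alpha = 0.1.


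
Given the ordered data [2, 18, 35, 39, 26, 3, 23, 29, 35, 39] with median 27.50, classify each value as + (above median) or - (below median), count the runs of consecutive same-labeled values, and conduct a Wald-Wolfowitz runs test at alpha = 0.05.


Step 1: Compute median = 27.50; label A = above, B = below.
Labels in order: BBAABBBAAA  (n_A = 5, n_B = 5)
Step 2: Count runs R = 4.
Step 3: Under H0 (random ordering), E[R] = 2*n_A*n_B/(n_A+n_B) + 1 = 2*5*5/10 + 1 = 6.0000.
        Var[R] = 2*n_A*n_B*(2*n_A*n_B - n_A - n_B) / ((n_A+n_B)^2 * (n_A+n_B-1)) = 2000/900 = 2.2222.
        SD[R] = 1.4907.
Step 4: Continuity-corrected z = (R + 0.5 - E[R]) / SD[R] = (4 + 0.5 - 6.0000) / 1.4907 = -1.0062.
Step 5: Two-sided p-value via normal approximation = 2*(1 - Phi(|z|)) = 0.314305.
Step 6: alpha = 0.05. fail to reject H0.

R = 4, z = -1.0062, p = 0.314305, fail to reject H0.


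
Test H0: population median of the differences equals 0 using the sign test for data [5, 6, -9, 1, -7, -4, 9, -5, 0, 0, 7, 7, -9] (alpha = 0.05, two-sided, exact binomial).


Step 1: Discard zero differences. Original n = 13; n_eff = number of nonzero differences = 11.
Nonzero differences (with sign): +5, +6, -9, +1, -7, -4, +9, -5, +7, +7, -9
Step 2: Count signs: positive = 6, negative = 5.
Step 3: Under H0: P(positive) = 0.5, so the number of positives S ~ Bin(11, 0.5).
Step 4: Two-sided exact p-value = sum of Bin(11,0.5) probabilities at or below the observed probability = 1.000000.
Step 5: alpha = 0.05. fail to reject H0.

n_eff = 11, pos = 6, neg = 5, p = 1.000000, fail to reject H0.


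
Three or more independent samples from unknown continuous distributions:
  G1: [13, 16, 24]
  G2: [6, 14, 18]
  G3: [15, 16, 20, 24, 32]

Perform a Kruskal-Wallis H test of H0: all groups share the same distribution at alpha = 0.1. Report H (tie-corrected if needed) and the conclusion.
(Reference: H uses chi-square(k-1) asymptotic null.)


Step 1: Combine all N = 11 observations and assign midranks.
sorted (value, group, rank): (6,G2,1), (13,G1,2), (14,G2,3), (15,G3,4), (16,G1,5.5), (16,G3,5.5), (18,G2,7), (20,G3,8), (24,G1,9.5), (24,G3,9.5), (32,G3,11)
Step 2: Sum ranks within each group.
R_1 = 17 (n_1 = 3)
R_2 = 11 (n_2 = 3)
R_3 = 38 (n_3 = 5)
Step 3: H = 12/(N(N+1)) * sum(R_i^2/n_i) - 3(N+1)
     = 12/(11*12) * (17^2/3 + 11^2/3 + 38^2/5) - 3*12
     = 0.090909 * 425.467 - 36
     = 2.678788.
Step 4: Ties present; correction factor C = 1 - 12/(11^3 - 11) = 0.990909. Corrected H = 2.678788 / 0.990909 = 2.703364.
Step 5: Under H0, H ~ chi^2(2); p-value = 0.258805.
Step 6: alpha = 0.1. fail to reject H0.

H = 2.7034, df = 2, p = 0.258805, fail to reject H0.


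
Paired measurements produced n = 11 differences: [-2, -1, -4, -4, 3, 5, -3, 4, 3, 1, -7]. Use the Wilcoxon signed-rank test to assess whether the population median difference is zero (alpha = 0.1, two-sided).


Step 1: Drop any zero differences (none here) and take |d_i|.
|d| = [2, 1, 4, 4, 3, 5, 3, 4, 3, 1, 7]
Step 2: Midrank |d_i| (ties get averaged ranks).
ranks: |2|->3, |1|->1.5, |4|->8, |4|->8, |3|->5, |5|->10, |3|->5, |4|->8, |3|->5, |1|->1.5, |7|->11
Step 3: Attach original signs; sum ranks with positive sign and with negative sign.
W+ = 5 + 10 + 8 + 5 + 1.5 = 29.5
W- = 3 + 1.5 + 8 + 8 + 5 + 11 = 36.5
(Check: W+ + W- = 66 should equal n(n+1)/2 = 66.)
Step 4: Test statistic W = min(W+, W-) = 29.5.
Step 5: Ties in |d|, so use the tie-corrected normal approximation.
        E[W] = n(n+1)/4 = 11*12/4 = 33.
        Tie groups: |d|=1 (t=2), |d|=3 (t=3), |d|=4 (t=3); sum(t^3 - t) = 54.
        Var[W] = n(n+1)(2n+1)/24 - sum(t^3-t)/48 = 3036/24 - 54/48 = 125.375.
        z = (W - E[W]) / sqrt(Var[W]) = (29.5 - 33) / 11.1971 = -0.3126.
        Two-sided p = 2*Phi(z) = 0.754599.
Step 6: alpha = 0.1. fail to reject H0.

W+ = 29.5, W- = 36.5, W = min = 29.5, p = 0.754599, fail to reject H0.


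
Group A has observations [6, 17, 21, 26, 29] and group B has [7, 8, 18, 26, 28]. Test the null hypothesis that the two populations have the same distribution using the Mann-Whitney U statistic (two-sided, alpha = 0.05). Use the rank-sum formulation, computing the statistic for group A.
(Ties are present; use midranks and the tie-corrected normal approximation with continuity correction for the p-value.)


Step 1: Combine and sort all 10 observations; assign midranks.
sorted (value, group): (6,X), (7,Y), (8,Y), (17,X), (18,Y), (21,X), (26,X), (26,Y), (28,Y), (29,X)
ranks: 6->1, 7->2, 8->3, 17->4, 18->5, 21->6, 26->7.5, 26->7.5, 28->9, 29->10
Step 2: Rank sum for X: R1 = 1 + 4 + 6 + 7.5 + 10 = 28.5.
Step 3: U_X = R1 - n1(n1+1)/2 = 28.5 - 5*6/2 = 28.5 - 15 = 13.5.
       U_Y = n1*n2 - U_X = 25 - 13.5 = 11.5.
Step 4: Ties are present, so use the tie-corrected normal approximation (with continuity correction) for the p-value.
Step 5: p-value = 0.916563; compare to alpha = 0.05. fail to reject H0.

U_X = 13.5, p = 0.916563, fail to reject H0 at alpha = 0.05.


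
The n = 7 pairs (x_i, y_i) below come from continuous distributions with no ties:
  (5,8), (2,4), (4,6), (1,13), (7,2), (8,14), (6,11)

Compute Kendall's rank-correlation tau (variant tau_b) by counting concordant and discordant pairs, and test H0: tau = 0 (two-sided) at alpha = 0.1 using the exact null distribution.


Step 1: Enumerate the 21 unordered pairs (i,j) with i<j and classify each by sign(x_j-x_i) * sign(y_j-y_i).
  (1,2):dx=-3,dy=-4->C; (1,3):dx=-1,dy=-2->C; (1,4):dx=-4,dy=+5->D; (1,5):dx=+2,dy=-6->D
  (1,6):dx=+3,dy=+6->C; (1,7):dx=+1,dy=+3->C; (2,3):dx=+2,dy=+2->C; (2,4):dx=-1,dy=+9->D
  (2,5):dx=+5,dy=-2->D; (2,6):dx=+6,dy=+10->C; (2,7):dx=+4,dy=+7->C; (3,4):dx=-3,dy=+7->D
  (3,5):dx=+3,dy=-4->D; (3,6):dx=+4,dy=+8->C; (3,7):dx=+2,dy=+5->C; (4,5):dx=+6,dy=-11->D
  (4,6):dx=+7,dy=+1->C; (4,7):dx=+5,dy=-2->D; (5,6):dx=+1,dy=+12->C; (5,7):dx=-1,dy=+9->D
  (6,7):dx=-2,dy=-3->C
Step 2: C = 12, D = 9, total pairs = 21.
Step 3: tau = (C - D)/(n(n-1)/2) = (12 - 9)/21 = 0.142857.
Step 4: Exact two-sided p-value (enumerate n! = 5040 permutations of y under H0): p = 0.772619.
Step 5: alpha = 0.1. fail to reject H0.

tau_b = 0.1429 (C=12, D=9), p = 0.772619, fail to reject H0.


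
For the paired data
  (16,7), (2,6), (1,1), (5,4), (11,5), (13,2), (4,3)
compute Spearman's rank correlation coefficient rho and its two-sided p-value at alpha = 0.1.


Step 1: Rank x and y separately (midranks; no ties here).
rank(x): 16->7, 2->2, 1->1, 5->4, 11->5, 13->6, 4->3
rank(y): 7->7, 6->6, 1->1, 4->4, 5->5, 2->2, 3->3
Step 2: d_i = R_x(i) - R_y(i); compute d_i^2.
  (7-7)^2=0, (2-6)^2=16, (1-1)^2=0, (4-4)^2=0, (5-5)^2=0, (6-2)^2=16, (3-3)^2=0
sum(d^2) = 32.
Step 3: rho = 1 - 6*32 / (7*(7^2 - 1)) = 1 - 192/336 = 0.428571.
Step 4: Under H0, t = rho * sqrt((n-2)/(1-rho^2)) = 1.0607 ~ t(5).
Step 5: Two-sided p-value from the t-distribution with 5 df = 0.337368.
Step 6: alpha = 0.1. fail to reject H0.

rho = 0.4286, p = 0.337368, fail to reject H0 at alpha = 0.1.


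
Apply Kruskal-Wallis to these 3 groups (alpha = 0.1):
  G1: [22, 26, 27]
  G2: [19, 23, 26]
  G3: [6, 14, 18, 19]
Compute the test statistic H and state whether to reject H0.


Step 1: Combine all N = 10 observations and assign midranks.
sorted (value, group, rank): (6,G3,1), (14,G3,2), (18,G3,3), (19,G2,4.5), (19,G3,4.5), (22,G1,6), (23,G2,7), (26,G1,8.5), (26,G2,8.5), (27,G1,10)
Step 2: Sum ranks within each group.
R_1 = 24.5 (n_1 = 3)
R_2 = 20 (n_2 = 3)
R_3 = 10.5 (n_3 = 4)
Step 3: H = 12/(N(N+1)) * sum(R_i^2/n_i) - 3(N+1)
     = 12/(10*11) * (24.5^2/3 + 20^2/3 + 10.5^2/4) - 3*11
     = 0.109091 * 360.979 - 33
     = 6.379545.
Step 4: Ties present; correction factor C = 1 - 12/(10^3 - 10) = 0.987879. Corrected H = 6.379545 / 0.987879 = 6.457822.
Step 5: Under H0, H ~ chi^2(2); p-value = 0.039601.
Step 6: alpha = 0.1. reject H0.

H = 6.4578, df = 2, p = 0.039601, reject H0.


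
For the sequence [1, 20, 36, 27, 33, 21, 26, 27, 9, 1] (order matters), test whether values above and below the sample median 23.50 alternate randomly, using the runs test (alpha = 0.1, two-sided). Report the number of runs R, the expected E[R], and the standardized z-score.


Step 1: Compute median = 23.50; label A = above, B = below.
Labels in order: BBAAABAABB  (n_A = 5, n_B = 5)
Step 2: Count runs R = 5.
Step 3: Under H0 (random ordering), E[R] = 2*n_A*n_B/(n_A+n_B) + 1 = 2*5*5/10 + 1 = 6.0000.
        Var[R] = 2*n_A*n_B*(2*n_A*n_B - n_A - n_B) / ((n_A+n_B)^2 * (n_A+n_B-1)) = 2000/900 = 2.2222.
        SD[R] = 1.4907.
Step 4: Continuity-corrected z = (R + 0.5 - E[R]) / SD[R] = (5 + 0.5 - 6.0000) / 1.4907 = -0.3354.
Step 5: Two-sided p-value via normal approximation = 2*(1 - Phi(|z|)) = 0.737316.
Step 6: alpha = 0.1. fail to reject H0.

R = 5, z = -0.3354, p = 0.737316, fail to reject H0.


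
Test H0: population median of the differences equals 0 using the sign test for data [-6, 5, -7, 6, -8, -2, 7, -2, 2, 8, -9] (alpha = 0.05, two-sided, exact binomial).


Step 1: Discard zero differences. Original n = 11; n_eff = number of nonzero differences = 11.
Nonzero differences (with sign): -6, +5, -7, +6, -8, -2, +7, -2, +2, +8, -9
Step 2: Count signs: positive = 5, negative = 6.
Step 3: Under H0: P(positive) = 0.5, so the number of positives S ~ Bin(11, 0.5).
Step 4: Two-sided exact p-value = sum of Bin(11,0.5) probabilities at or below the observed probability = 1.000000.
Step 5: alpha = 0.05. fail to reject H0.

n_eff = 11, pos = 5, neg = 6, p = 1.000000, fail to reject H0.


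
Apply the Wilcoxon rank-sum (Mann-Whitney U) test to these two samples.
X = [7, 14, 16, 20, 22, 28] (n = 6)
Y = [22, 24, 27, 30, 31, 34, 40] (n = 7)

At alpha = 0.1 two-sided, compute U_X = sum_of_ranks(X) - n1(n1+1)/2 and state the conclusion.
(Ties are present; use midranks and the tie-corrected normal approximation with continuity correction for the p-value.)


Step 1: Combine and sort all 13 observations; assign midranks.
sorted (value, group): (7,X), (14,X), (16,X), (20,X), (22,X), (22,Y), (24,Y), (27,Y), (28,X), (30,Y), (31,Y), (34,Y), (40,Y)
ranks: 7->1, 14->2, 16->3, 20->4, 22->5.5, 22->5.5, 24->7, 27->8, 28->9, 30->10, 31->11, 34->12, 40->13
Step 2: Rank sum for X: R1 = 1 + 2 + 3 + 4 + 5.5 + 9 = 24.5.
Step 3: U_X = R1 - n1(n1+1)/2 = 24.5 - 6*7/2 = 24.5 - 21 = 3.5.
       U_Y = n1*n2 - U_X = 42 - 3.5 = 38.5.
Step 4: Ties are present, so use the tie-corrected normal approximation (with continuity correction) for the p-value.
Step 5: p-value = 0.015019; compare to alpha = 0.1. reject H0.

U_X = 3.5, p = 0.015019, reject H0 at alpha = 0.1.


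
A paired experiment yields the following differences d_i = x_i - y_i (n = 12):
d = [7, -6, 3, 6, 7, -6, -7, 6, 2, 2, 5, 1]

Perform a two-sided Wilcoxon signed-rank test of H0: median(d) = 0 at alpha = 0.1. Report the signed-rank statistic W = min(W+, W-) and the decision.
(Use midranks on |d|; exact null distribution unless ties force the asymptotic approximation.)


Step 1: Drop any zero differences (none here) and take |d_i|.
|d| = [7, 6, 3, 6, 7, 6, 7, 6, 2, 2, 5, 1]
Step 2: Midrank |d_i| (ties get averaged ranks).
ranks: |7|->11, |6|->7.5, |3|->4, |6|->7.5, |7|->11, |6|->7.5, |7|->11, |6|->7.5, |2|->2.5, |2|->2.5, |5|->5, |1|->1
Step 3: Attach original signs; sum ranks with positive sign and with negative sign.
W+ = 11 + 4 + 7.5 + 11 + 7.5 + 2.5 + 2.5 + 5 + 1 = 52
W- = 7.5 + 7.5 + 11 = 26
(Check: W+ + W- = 78 should equal n(n+1)/2 = 78.)
Step 4: Test statistic W = min(W+, W-) = 26.
Step 5: Ties in |d|, so use the tie-corrected normal approximation.
        E[W] = n(n+1)/4 = 12*13/4 = 39.
        Tie groups: |d|=2 (t=2), |d|=6 (t=4), |d|=7 (t=3); sum(t^3 - t) = 90.
        Var[W] = n(n+1)(2n+1)/24 - sum(t^3-t)/48 = 3900/24 - 90/48 = 160.625.
        z = (W - E[W]) / sqrt(Var[W]) = (26 - 39) / 12.6738 = -1.0257.
        Two-sided p = 2*Phi(z) = 0.305015.
Step 6: alpha = 0.1. fail to reject H0.

W+ = 52, W- = 26, W = min = 26, p = 0.305015, fail to reject H0.


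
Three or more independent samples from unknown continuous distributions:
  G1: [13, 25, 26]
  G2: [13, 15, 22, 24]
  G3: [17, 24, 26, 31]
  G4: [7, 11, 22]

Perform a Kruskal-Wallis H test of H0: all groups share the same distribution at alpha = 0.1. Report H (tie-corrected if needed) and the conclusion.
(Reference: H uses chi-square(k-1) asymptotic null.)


Step 1: Combine all N = 14 observations and assign midranks.
sorted (value, group, rank): (7,G4,1), (11,G4,2), (13,G1,3.5), (13,G2,3.5), (15,G2,5), (17,G3,6), (22,G2,7.5), (22,G4,7.5), (24,G2,9.5), (24,G3,9.5), (25,G1,11), (26,G1,12.5), (26,G3,12.5), (31,G3,14)
Step 2: Sum ranks within each group.
R_1 = 27 (n_1 = 3)
R_2 = 25.5 (n_2 = 4)
R_3 = 42 (n_3 = 4)
R_4 = 10.5 (n_4 = 3)
Step 3: H = 12/(N(N+1)) * sum(R_i^2/n_i) - 3(N+1)
     = 12/(14*15) * (27^2/3 + 25.5^2/4 + 42^2/4 + 10.5^2/3) - 3*15
     = 0.057143 * 883.312 - 45
     = 5.475000.
Step 4: Ties present; correction factor C = 1 - 24/(14^3 - 14) = 0.991209. Corrected H = 5.475000 / 0.991209 = 5.523559.
Step 5: Under H0, H ~ chi^2(3); p-value = 0.137236.
Step 6: alpha = 0.1. fail to reject H0.

H = 5.5236, df = 3, p = 0.137236, fail to reject H0.
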